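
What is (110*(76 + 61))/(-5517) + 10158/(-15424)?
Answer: -144240683/42547104 ≈ -3.3901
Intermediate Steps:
(110*(76 + 61))/(-5517) + 10158/(-15424) = (110*137)*(-1/5517) + 10158*(-1/15424) = 15070*(-1/5517) - 5079/7712 = -15070/5517 - 5079/7712 = -144240683/42547104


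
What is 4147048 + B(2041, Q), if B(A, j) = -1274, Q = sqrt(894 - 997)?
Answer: 4145774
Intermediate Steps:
Q = I*sqrt(103) (Q = sqrt(-103) = I*sqrt(103) ≈ 10.149*I)
4147048 + B(2041, Q) = 4147048 - 1274 = 4145774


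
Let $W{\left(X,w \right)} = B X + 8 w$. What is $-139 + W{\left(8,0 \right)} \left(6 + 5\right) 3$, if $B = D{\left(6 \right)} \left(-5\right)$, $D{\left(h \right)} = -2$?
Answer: $2501$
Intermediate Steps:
$B = 10$ ($B = \left(-2\right) \left(-5\right) = 10$)
$W{\left(X,w \right)} = 8 w + 10 X$ ($W{\left(X,w \right)} = 10 X + 8 w = 8 w + 10 X$)
$-139 + W{\left(8,0 \right)} \left(6 + 5\right) 3 = -139 + \left(8 \cdot 0 + 10 \cdot 8\right) \left(6 + 5\right) 3 = -139 + \left(0 + 80\right) 11 \cdot 3 = -139 + 80 \cdot 33 = -139 + 2640 = 2501$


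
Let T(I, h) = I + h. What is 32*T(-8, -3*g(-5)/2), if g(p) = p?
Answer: -16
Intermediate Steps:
32*T(-8, -3*g(-5)/2) = 32*(-8 - (-15)/2) = 32*(-8 - 3*(-5/2)) = 32*(-8 + 15/2) = 32*(-½) = -16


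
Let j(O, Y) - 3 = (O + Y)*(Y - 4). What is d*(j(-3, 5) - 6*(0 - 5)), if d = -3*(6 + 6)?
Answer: -1260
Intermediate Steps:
j(O, Y) = 3 + (-4 + Y)*(O + Y) (j(O, Y) = 3 + (O + Y)*(Y - 4) = 3 + (O + Y)*(-4 + Y) = 3 + (-4 + Y)*(O + Y))
d = -36 (d = -3*12 = -36)
d*(j(-3, 5) - 6*(0 - 5)) = -36*((3 + 5² - 4*(-3) - 4*5 - 3*5) - 6*(0 - 5)) = -36*((3 + 25 + 12 - 20 - 15) - 6*(-5)) = -36*(5 + 30) = -36*35 = -1260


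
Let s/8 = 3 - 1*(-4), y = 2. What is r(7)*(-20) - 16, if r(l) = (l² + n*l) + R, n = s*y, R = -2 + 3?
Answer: -16696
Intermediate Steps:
s = 56 (s = 8*(3 - 1*(-4)) = 8*(3 + 4) = 8*7 = 56)
R = 1
n = 112 (n = 56*2 = 112)
r(l) = 1 + l² + 112*l (r(l) = (l² + 112*l) + 1 = 1 + l² + 112*l)
r(7)*(-20) - 16 = (1 + 7² + 112*7)*(-20) - 16 = (1 + 49 + 784)*(-20) - 16 = 834*(-20) - 16 = -16680 - 16 = -16696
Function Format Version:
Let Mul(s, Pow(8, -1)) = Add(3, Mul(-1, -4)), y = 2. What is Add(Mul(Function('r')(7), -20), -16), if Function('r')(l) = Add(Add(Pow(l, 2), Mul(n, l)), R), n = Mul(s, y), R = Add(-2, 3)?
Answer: -16696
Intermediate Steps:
s = 56 (s = Mul(8, Add(3, Mul(-1, -4))) = Mul(8, Add(3, 4)) = Mul(8, 7) = 56)
R = 1
n = 112 (n = Mul(56, 2) = 112)
Function('r')(l) = Add(1, Pow(l, 2), Mul(112, l)) (Function('r')(l) = Add(Add(Pow(l, 2), Mul(112, l)), 1) = Add(1, Pow(l, 2), Mul(112, l)))
Add(Mul(Function('r')(7), -20), -16) = Add(Mul(Add(1, Pow(7, 2), Mul(112, 7)), -20), -16) = Add(Mul(Add(1, 49, 784), -20), -16) = Add(Mul(834, -20), -16) = Add(-16680, -16) = -16696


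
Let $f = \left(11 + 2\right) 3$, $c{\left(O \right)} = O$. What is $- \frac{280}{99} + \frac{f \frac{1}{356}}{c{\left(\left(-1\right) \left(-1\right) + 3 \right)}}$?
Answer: $- \frac{394859}{140976} \approx -2.8009$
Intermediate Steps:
$f = 39$ ($f = 13 \cdot 3 = 39$)
$- \frac{280}{99} + \frac{f \frac{1}{356}}{c{\left(\left(-1\right) \left(-1\right) + 3 \right)}} = - \frac{280}{99} + \frac{39 \cdot \frac{1}{356}}{\left(-1\right) \left(-1\right) + 3} = \left(-280\right) \frac{1}{99} + \frac{39 \cdot \frac{1}{356}}{1 + 3} = - \frac{280}{99} + \frac{39}{356 \cdot 4} = - \frac{280}{99} + \frac{39}{356} \cdot \frac{1}{4} = - \frac{280}{99} + \frac{39}{1424} = - \frac{394859}{140976}$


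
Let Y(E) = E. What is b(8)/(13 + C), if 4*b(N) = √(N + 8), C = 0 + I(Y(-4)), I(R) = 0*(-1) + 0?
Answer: 1/13 ≈ 0.076923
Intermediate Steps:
I(R) = 0 (I(R) = 0 + 0 = 0)
C = 0 (C = 0 + 0 = 0)
b(N) = √(8 + N)/4 (b(N) = √(N + 8)/4 = √(8 + N)/4)
b(8)/(13 + C) = (√(8 + 8)/4)/(13 + 0) = (√16/4)/13 = ((¼)*4)/13 = (1/13)*1 = 1/13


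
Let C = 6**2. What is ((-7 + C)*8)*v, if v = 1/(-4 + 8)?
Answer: 58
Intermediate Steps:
C = 36
v = 1/4 ≈ 0.25000
((-7 + C)*8)*v = ((-7 + 36)*8)*(1/4) = (29*8)*(1/4) = 232*(1/4) = 58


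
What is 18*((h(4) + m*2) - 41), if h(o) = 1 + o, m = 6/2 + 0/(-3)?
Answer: -540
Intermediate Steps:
m = 3 (m = 6*(½) + 0*(-⅓) = 3 + 0 = 3)
18*((h(4) + m*2) - 41) = 18*(((1 + 4) + 3*2) - 41) = 18*((5 + 6) - 41) = 18*(11 - 41) = 18*(-30) = -540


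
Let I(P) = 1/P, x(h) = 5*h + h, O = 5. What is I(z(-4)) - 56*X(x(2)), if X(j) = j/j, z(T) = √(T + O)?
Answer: -55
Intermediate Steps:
x(h) = 6*h
z(T) = √(5 + T) (z(T) = √(T + 5) = √(5 + T))
X(j) = 1
I(z(-4)) - 56*X(x(2)) = 1/(√(5 - 4)) - 56*1 = 1/(√1) - 56 = 1/1 - 56 = 1 - 56 = -55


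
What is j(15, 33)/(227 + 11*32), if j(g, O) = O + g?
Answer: 16/193 ≈ 0.082902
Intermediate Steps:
j(15, 33)/(227 + 11*32) = (33 + 15)/(227 + 11*32) = 48/(227 + 352) = 48/579 = (1/579)*48 = 16/193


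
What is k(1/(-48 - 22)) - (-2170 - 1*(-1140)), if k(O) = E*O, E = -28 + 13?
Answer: 14423/14 ≈ 1030.2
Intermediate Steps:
E = -15
k(O) = -15*O
k(1/(-48 - 22)) - (-2170 - 1*(-1140)) = -15/(-48 - 22) - (-2170 - 1*(-1140)) = -15/(-70) - (-2170 + 1140) = -15*(-1/70) - 1*(-1030) = 3/14 + 1030 = 14423/14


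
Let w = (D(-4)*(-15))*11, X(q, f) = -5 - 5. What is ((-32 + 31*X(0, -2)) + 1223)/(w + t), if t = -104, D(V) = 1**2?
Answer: -881/269 ≈ -3.2751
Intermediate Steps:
D(V) = 1
X(q, f) = -10
w = -165 (w = (1*(-15))*11 = -15*11 = -165)
((-32 + 31*X(0, -2)) + 1223)/(w + t) = ((-32 + 31*(-10)) + 1223)/(-165 - 104) = ((-32 - 310) + 1223)/(-269) = (-342 + 1223)*(-1/269) = 881*(-1/269) = -881/269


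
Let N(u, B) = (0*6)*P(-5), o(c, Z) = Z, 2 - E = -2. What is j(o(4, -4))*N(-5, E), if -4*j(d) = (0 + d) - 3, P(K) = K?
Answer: 0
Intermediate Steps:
E = 4 (E = 2 - 1*(-2) = 2 + 2 = 4)
j(d) = ¾ - d/4 (j(d) = -((0 + d) - 3)/4 = -(d - 3)/4 = -(-3 + d)/4 = ¾ - d/4)
N(u, B) = 0 (N(u, B) = (0*6)*(-5) = 0*(-5) = 0)
j(o(4, -4))*N(-5, E) = (¾ - ¼*(-4))*0 = (¾ + 1)*0 = (7/4)*0 = 0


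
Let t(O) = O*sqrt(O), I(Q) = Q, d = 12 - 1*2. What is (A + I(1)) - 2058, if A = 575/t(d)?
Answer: -2057 + 23*sqrt(10)/4 ≈ -2038.8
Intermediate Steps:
d = 10 (d = 12 - 2 = 10)
t(O) = O**(3/2)
A = 23*sqrt(10)/4 (A = 575/(10**(3/2)) = 575/((10*sqrt(10))) = 575*(sqrt(10)/100) = 23*sqrt(10)/4 ≈ 18.183)
(A + I(1)) - 2058 = (23*sqrt(10)/4 + 1) - 2058 = (1 + 23*sqrt(10)/4) - 2058 = -2057 + 23*sqrt(10)/4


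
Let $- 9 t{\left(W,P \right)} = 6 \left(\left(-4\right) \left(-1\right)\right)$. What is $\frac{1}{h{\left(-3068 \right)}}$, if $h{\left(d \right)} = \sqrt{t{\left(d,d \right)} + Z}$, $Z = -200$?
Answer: $- \frac{i \sqrt{114}}{152} \approx - 0.070244 i$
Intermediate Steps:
$t{\left(W,P \right)} = - \frac{8}{3}$ ($t{\left(W,P \right)} = - \frac{6 \left(\left(-4\right) \left(-1\right)\right)}{9} = - \frac{6 \cdot 4}{9} = \left(- \frac{1}{9}\right) 24 = - \frac{8}{3}$)
$h{\left(d \right)} = \frac{4 i \sqrt{114}}{3}$ ($h{\left(d \right)} = \sqrt{- \frac{8}{3} - 200} = \sqrt{- \frac{608}{3}} = \frac{4 i \sqrt{114}}{3}$)
$\frac{1}{h{\left(-3068 \right)}} = \frac{1}{\frac{4}{3} i \sqrt{114}} = - \frac{i \sqrt{114}}{152}$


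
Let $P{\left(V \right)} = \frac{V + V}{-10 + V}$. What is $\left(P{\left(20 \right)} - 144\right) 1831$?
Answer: $-256340$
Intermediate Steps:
$P{\left(V \right)} = \frac{2 V}{-10 + V}$
$\left(P{\left(20 \right)} - 144\right) 1831 = \left(2 \cdot 20 \frac{1}{-10 + 20} - 144\right) 1831 = \left(2 \cdot 20 \cdot \frac{1}{10} - 144\right) 1831 = \left(4 - 144\right) 1831 = \left(-140\right) 1831 = -256340$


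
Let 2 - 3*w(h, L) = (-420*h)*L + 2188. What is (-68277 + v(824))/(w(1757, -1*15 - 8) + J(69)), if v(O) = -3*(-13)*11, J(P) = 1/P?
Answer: 1560504/130140179 ≈ 0.011991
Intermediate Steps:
v(O) = 429 (v(O) = 39*11 = 429)
w(h, L) = -2186/3 + 140*L*h (w(h, L) = ⅔ - ((-420*h)*L + 2188)/3 = ⅔ - (-420*L*h + 2188)/3 = ⅔ - (2188 - 420*L*h)/3 = ⅔ + (-2188/3 + 140*L*h) = -2186/3 + 140*L*h)
(-68277 + v(824))/(w(1757, -1*15 - 8) + J(69)) = (-68277 + 429)/((-2186/3 + 140*(-1*15 - 8)*1757) + 1/69) = -67848/((-2186/3 + 140*(-15 - 8)*1757) + 1/69) = -67848/((-2186/3 + 140*(-23)*1757) + 1/69) = -67848/((-2186/3 - 5657540) + 1/69) = -67848/(-16974806/3 + 1/69) = -67848/(-130140179/23) = -67848*(-23/130140179) = 1560504/130140179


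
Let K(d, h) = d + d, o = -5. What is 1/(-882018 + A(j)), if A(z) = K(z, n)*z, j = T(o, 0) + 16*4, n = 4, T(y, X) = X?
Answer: -1/873826 ≈ -1.1444e-6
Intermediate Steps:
j = 64 (j = 0 + 16*4 = 0 + 64 = 64)
K(d, h) = 2*d
A(z) = 2*z² (A(z) = (2*z)*z = 2*z²)
1/(-882018 + A(j)) = 1/(-882018 + 2*64²) = 1/(-882018 + 2*4096) = 1/(-882018 + 8192) = 1/(-873826) = -1/873826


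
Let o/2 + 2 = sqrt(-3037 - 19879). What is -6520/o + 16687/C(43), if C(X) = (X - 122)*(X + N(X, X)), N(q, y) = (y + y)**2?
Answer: 86230352/336741213 + 163*I*sqrt(5729)/573 ≈ 0.25607 + 21.531*I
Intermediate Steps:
o = -4 + 4*I*sqrt(5729) (o = -4 + 2*sqrt(-3037 - 19879) = -4 + 2*sqrt(-22916) = -4 + 2*(2*I*sqrt(5729)) = -4 + 4*I*sqrt(5729) ≈ -4.0 + 302.76*I)
N(q, y) = 4*y**2 (N(q, y) = (2*y)**2 = 4*y**2)
C(X) = (-122 + X)*(X + 4*X**2) (C(X) = (X - 122)*(X + 4*X**2) = (-122 + X)*(X + 4*X**2))
-6520/o + 16687/C(43) = -6520/(-4 + 4*I*sqrt(5729)) + 16687/((43*(-122 - 487*43 + 4*43**2))) = -6520/(-4 + 4*I*sqrt(5729)) + 16687/((43*(-122 - 20941 + 4*1849))) = -6520/(-4 + 4*I*sqrt(5729)) + 16687/((43*(-122 - 20941 + 7396))) = -6520/(-4 + 4*I*sqrt(5729)) + 16687/((43*(-13667))) = -6520/(-4 + 4*I*sqrt(5729)) + 16687/(-587681) = -6520/(-4 + 4*I*sqrt(5729)) + 16687*(-1/587681) = -6520/(-4 + 4*I*sqrt(5729)) - 16687/587681 = -16687/587681 - 6520/(-4 + 4*I*sqrt(5729))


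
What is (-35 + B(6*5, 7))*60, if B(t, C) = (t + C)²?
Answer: 80040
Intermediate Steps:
B(t, C) = (C + t)²
(-35 + B(6*5, 7))*60 = (-35 + (7 + 6*5)²)*60 = (-35 + (7 + 30)²)*60 = (-35 + 37²)*60 = (-35 + 1369)*60 = 1334*60 = 80040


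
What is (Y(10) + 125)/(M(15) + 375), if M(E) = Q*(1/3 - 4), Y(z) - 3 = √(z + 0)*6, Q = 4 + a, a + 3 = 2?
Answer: 32/91 + 3*√10/182 ≈ 0.40377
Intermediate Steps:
a = -1 (a = -3 + 2 = -1)
Q = 3 (Q = 4 - 1 = 3)
Y(z) = 3 + 6*√z (Y(z) = 3 + √(z + 0)*6 = 3 + √z*6 = 3 + 6*√z)
M(E) = -11 (M(E) = 3*(1/3 - 4) = 3*(⅓ - 4) = 3*(-11/3) = -11)
(Y(10) + 125)/(M(15) + 375) = ((3 + 6*√10) + 125)/(-11 + 375) = (128 + 6*√10)/364 = (128 + 6*√10)*(1/364) = 32/91 + 3*√10/182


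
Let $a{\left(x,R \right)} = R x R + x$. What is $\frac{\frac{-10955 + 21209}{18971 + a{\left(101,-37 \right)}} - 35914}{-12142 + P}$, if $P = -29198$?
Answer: $\frac{31392969}{36135983} \approx 0.86875$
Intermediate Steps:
$a{\left(x,R \right)} = x + x R^{2}$ ($a{\left(x,R \right)} = x R^{2} + x = x + x R^{2}$)
$\frac{\frac{-10955 + 21209}{18971 + a{\left(101,-37 \right)}} - 35914}{-12142 + P} = \frac{\frac{-10955 + 21209}{18971 + 101 \left(1 + \left(-37\right)^{2}\right)} - 35914}{-12142 - 29198} = \frac{\frac{10254}{18971 + 101 \left(1 + 1369\right)} - 35914}{-41340} = \left(\frac{10254}{18971 + 101 \cdot 1370} - 35914\right) \left(- \frac{1}{41340}\right) = \left(\frac{10254}{18971 + 138370} - 35914\right) \left(- \frac{1}{41340}\right) = \left(\frac{10254}{157341} - 35914\right) \left(- \frac{1}{41340}\right) = \left(10254 \cdot \frac{1}{157341} - 35914\right) \left(- \frac{1}{41340}\right) = \left(\frac{3418}{52447} - 35914\right) \left(- \frac{1}{41340}\right) = \left(- \frac{1883578140}{52447}\right) \left(- \frac{1}{41340}\right) = \frac{31392969}{36135983}$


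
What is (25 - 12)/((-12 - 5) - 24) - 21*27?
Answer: -23260/41 ≈ -567.32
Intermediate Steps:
(25 - 12)/((-12 - 5) - 24) - 21*27 = 13/(-17 - 24) - 567 = 13/(-41) - 567 = 13*(-1/41) - 567 = -13/41 - 567 = -23260/41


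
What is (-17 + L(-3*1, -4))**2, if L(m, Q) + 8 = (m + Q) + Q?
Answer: 1296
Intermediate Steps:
L(m, Q) = -8 + m + 2*Q (L(m, Q) = -8 + ((m + Q) + Q) = -8 + ((Q + m) + Q) = -8 + (m + 2*Q) = -8 + m + 2*Q)
(-17 + L(-3*1, -4))**2 = (-17 + (-8 - 3*1 + 2*(-4)))**2 = (-17 + (-8 - 3 - 8))**2 = (-17 - 19)**2 = (-36)**2 = 1296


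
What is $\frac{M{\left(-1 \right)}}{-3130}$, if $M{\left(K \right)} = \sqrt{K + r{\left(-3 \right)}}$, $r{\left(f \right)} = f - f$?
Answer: $- \frac{i}{3130} \approx - 0.00031949 i$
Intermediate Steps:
$r{\left(f \right)} = 0$
$M{\left(K \right)} = \sqrt{K}$ ($M{\left(K \right)} = \sqrt{K + 0} = \sqrt{K}$)
$\frac{M{\left(-1 \right)}}{-3130} = \frac{\sqrt{-1}}{-3130} = i \left(- \frac{1}{3130}\right) = - \frac{i}{3130}$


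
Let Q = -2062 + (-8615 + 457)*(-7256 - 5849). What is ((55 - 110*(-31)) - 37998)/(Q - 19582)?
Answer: -34533/106888946 ≈ -0.00032307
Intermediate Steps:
Q = 106908528 (Q = -2062 - 8158*(-13105) = -2062 + 106910590 = 106908528)
((55 - 110*(-31)) - 37998)/(Q - 19582) = ((55 - 110*(-31)) - 37998)/(106908528 - 19582) = ((55 + 3410) - 37998)/106888946 = (3465 - 37998)*(1/106888946) = -34533*1/106888946 = -34533/106888946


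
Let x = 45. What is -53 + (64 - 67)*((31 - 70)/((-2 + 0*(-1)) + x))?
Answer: -2162/43 ≈ -50.279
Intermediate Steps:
-53 + (64 - 67)*((31 - 70)/((-2 + 0*(-1)) + x)) = -53 + (64 - 67)*((31 - 70)/((-2 + 0*(-1)) + 45)) = -53 - (-117)/((-2 + 0) + 45) = -53 - (-117)/(-2 + 45) = -53 - (-117)/43 = -53 - 3*(-39/43) = -53 + 117/43 = -2162/43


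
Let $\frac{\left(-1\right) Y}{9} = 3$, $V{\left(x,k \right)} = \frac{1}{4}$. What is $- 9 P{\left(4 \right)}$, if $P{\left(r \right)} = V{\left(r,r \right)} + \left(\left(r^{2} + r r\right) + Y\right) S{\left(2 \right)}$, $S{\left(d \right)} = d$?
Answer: $- \frac{369}{4} \approx -92.25$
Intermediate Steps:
$V{\left(x,k \right)} = \frac{1}{4}$
$Y = -27$ ($Y = \left(-9\right) 3 = -27$)
$P{\left(r \right)} = - \frac{215}{4} + 4 r^{2}$ ($P{\left(r \right)} = \frac{1}{4} + \left(\left(r^{2} + r r\right) - 27\right) 2 = \frac{1}{4} + \left(\left(r^{2} + r^{2}\right) - 27\right) 2 = \frac{1}{4} + \left(2 r^{2} - 27\right) 2 = \frac{1}{4} + \left(-27 + 2 r^{2}\right) 2 = \frac{1}{4} + \left(-54 + 4 r^{2}\right) = - \frac{215}{4} + 4 r^{2}$)
$- 9 P{\left(4 \right)} = - 9 \left(- \frac{215}{4} + 4 \cdot 4^{2}\right) = - 9 \left(- \frac{215}{4} + 4 \cdot 16\right) = - 9 \left(- \frac{215}{4} + 64\right) = \left(-9\right) \frac{41}{4} = - \frac{369}{4}$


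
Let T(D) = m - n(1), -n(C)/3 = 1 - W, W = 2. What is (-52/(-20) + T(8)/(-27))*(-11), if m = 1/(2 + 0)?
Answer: -7997/270 ≈ -29.619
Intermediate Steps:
n(C) = 3 (n(C) = -3*(1 - 1*2) = -3*(1 - 2) = -3*(-1) = 3)
m = ½ (m = 1/2 = ½ ≈ 0.50000)
T(D) = -5/2 (T(D) = ½ - 1*3 = ½ - 3 = -5/2)
(-52/(-20) + T(8)/(-27))*(-11) = (-52/(-20) - 5/2/(-27))*(-11) = (-52*(-1/20) - 5/2*(-1/27))*(-11) = (13/5 + 5/54)*(-11) = (727/270)*(-11) = -7997/270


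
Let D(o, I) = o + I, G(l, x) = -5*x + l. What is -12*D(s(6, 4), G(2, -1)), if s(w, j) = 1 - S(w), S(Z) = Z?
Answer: -24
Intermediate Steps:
s(w, j) = 1 - w
G(l, x) = l - 5*x
D(o, I) = I + o
-12*D(s(6, 4), G(2, -1)) = -12*((2 - 5*(-1)) + (1 - 1*6)) = -12*((2 + 5) + (1 - 6)) = -12*(7 - 5) = -12*2 = -24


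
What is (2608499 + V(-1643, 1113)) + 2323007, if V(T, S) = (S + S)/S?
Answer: 4931508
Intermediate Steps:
V(T, S) = 2 (V(T, S) = (2*S)/S = 2)
(2608499 + V(-1643, 1113)) + 2323007 = (2608499 + 2) + 2323007 = 2608501 + 2323007 = 4931508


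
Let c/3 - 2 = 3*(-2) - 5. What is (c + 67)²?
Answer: 1600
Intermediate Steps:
c = -27 (c = 6 + 3*(3*(-2) - 5) = 6 + 3*(-6 - 5) = 6 + 3*(-11) = 6 - 33 = -27)
(c + 67)² = (-27 + 67)² = 40² = 1600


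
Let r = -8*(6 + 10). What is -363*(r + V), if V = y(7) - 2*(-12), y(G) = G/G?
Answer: 37389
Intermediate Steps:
y(G) = 1
r = -128 (r = -8*16 = -128)
V = 25 (V = 1 - 2*(-12) = 1 - 1*(-24) = 1 + 24 = 25)
-363*(r + V) = -363*(-128 + 25) = -363*(-103) = 37389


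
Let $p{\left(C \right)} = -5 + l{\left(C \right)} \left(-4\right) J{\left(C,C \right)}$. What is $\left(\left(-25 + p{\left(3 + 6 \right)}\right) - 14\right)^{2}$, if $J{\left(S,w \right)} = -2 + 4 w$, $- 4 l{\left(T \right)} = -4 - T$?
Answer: $236196$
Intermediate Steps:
$l{\left(T \right)} = 1 + \frac{T}{4}$ ($l{\left(T \right)} = - \frac{-4 - T}{4} = 1 + \frac{T}{4}$)
$p{\left(C \right)} = -5 + \left(-4 - C\right) \left(-2 + 4 C\right)$ ($p{\left(C \right)} = -5 + \left(1 + \frac{C}{4}\right) \left(-4\right) \left(-2 + 4 C\right) = -5 + \left(-4 - C\right) \left(-2 + 4 C\right)$)
$\left(\left(-25 + p{\left(3 + 6 \right)}\right) - 14\right)^{2} = \left(\left(-25 - \left(-3 + 4 \left(3 + 6\right)^{2} + 14 \left(3 + 6\right)\right)\right) - 14\right)^{2} = \left(\left(-25 - \left(123 + 324\right)\right) - 14\right)^{2} = \left(\left(-25 - 447\right) - 14\right)^{2} = \left(-472 - 14\right)^{2} = \left(-486\right)^{2} = 236196$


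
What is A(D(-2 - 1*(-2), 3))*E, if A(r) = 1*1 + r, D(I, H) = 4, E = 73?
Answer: 365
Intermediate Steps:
A(r) = 1 + r
A(D(-2 - 1*(-2), 3))*E = (1 + 4)*73 = 5*73 = 365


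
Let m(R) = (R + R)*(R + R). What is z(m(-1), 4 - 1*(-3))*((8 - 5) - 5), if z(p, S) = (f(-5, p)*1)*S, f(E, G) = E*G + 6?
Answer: 196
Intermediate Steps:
f(E, G) = 6 + E*G
m(R) = 4*R² (m(R) = (2*R)*(2*R) = 4*R²)
z(p, S) = S*(6 - 5*p) (z(p, S) = ((6 - 5*p)*1)*S = (6 - 5*p)*S = S*(6 - 5*p))
z(m(-1), 4 - 1*(-3))*((8 - 5) - 5) = ((4 - 1*(-3))*(6 - 20*(-1)²))*((8 - 5) - 5) = ((4 + 3)*(6 - 20))*(3 - 5) = (7*(6 - 5*4))*(-2) = (7*(6 - 20))*(-2) = (7*(-14))*(-2) = -98*(-2) = 196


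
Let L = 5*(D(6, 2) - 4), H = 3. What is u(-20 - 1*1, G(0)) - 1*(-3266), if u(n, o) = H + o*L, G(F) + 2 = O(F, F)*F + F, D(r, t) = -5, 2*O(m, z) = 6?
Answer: 3359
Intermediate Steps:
O(m, z) = 3 (O(m, z) = (½)*6 = 3)
L = -45 (L = 5*(-5 - 4) = 5*(-9) = -45)
G(F) = -2 + 4*F (G(F) = -2 + (3*F + F) = -2 + 4*F)
u(n, o) = 3 - 45*o (u(n, o) = 3 + o*(-45) = 3 - 45*o)
u(-20 - 1*1, G(0)) - 1*(-3266) = (3 - 45*(-2 + 4*0)) - 1*(-3266) = (3 - 45*(-2 + 0)) + 3266 = (3 - 45*(-2)) + 3266 = (3 + 90) + 3266 = 93 + 3266 = 3359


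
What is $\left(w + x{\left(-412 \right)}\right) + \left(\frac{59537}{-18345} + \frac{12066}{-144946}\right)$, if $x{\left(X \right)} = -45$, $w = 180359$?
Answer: $\frac{239726136195704}{1329517185} \approx 1.8031 \cdot 10^{5}$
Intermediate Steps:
$\left(w + x{\left(-412 \right)}\right) + \left(\frac{59537}{-18345} + \frac{12066}{-144946}\right) = \left(180359 - 45\right) + \left(\frac{59537}{-18345} + \frac{12066}{-144946}\right) = 180314 + \left(59537 \left(- \frac{1}{18345}\right) + 12066 \left(- \frac{1}{144946}\right)\right) = 180314 - \frac{4425500386}{1329517185} = \frac{239726136195704}{1329517185}$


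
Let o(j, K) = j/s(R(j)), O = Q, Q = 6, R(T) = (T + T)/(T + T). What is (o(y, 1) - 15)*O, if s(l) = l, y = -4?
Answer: -114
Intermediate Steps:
R(T) = 1 (R(T) = (2*T)/((2*T)) = (2*T)*(1/(2*T)) = 1)
O = 6
o(j, K) = j (o(j, K) = j/1 = j*1 = j)
(o(y, 1) - 15)*O = (-4 - 15)*6 = -19*6 = -114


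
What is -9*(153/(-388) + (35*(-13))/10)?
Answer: 160263/388 ≈ 413.05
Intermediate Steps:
-9*(153/(-388) + (35*(-13))/10) = -9*(153*(-1/388) - 455*⅒) = -9*(-153/388 - 91/2) = -9*(-17807/388) = 160263/388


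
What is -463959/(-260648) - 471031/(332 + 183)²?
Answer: 280237687/69130365800 ≈ 0.0040538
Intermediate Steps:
-463959/(-260648) - 471031/(332 + 183)² = -463959*(-1/260648) - 471031/(515²) = 463959/260648 - 471031/265225 = 280237687/69130365800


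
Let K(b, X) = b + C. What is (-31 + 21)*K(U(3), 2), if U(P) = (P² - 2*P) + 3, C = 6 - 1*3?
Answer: -90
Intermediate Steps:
C = 3 (C = 6 - 3 = 3)
U(P) = 3 + P² - 2*P
K(b, X) = 3 + b (K(b, X) = b + 3 = 3 + b)
(-31 + 21)*K(U(3), 2) = (-31 + 21)*(3 + (3 + 3² - 2*3)) = -10*(3 + (3 + 9 - 6)) = -10*(3 + 6) = -10*9 = -90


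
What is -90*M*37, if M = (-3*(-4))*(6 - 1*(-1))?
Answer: -279720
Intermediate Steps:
M = 84 (M = 12*(6 + 1) = 12*7 = 84)
-90*M*37 = -90*84*37 = -7560*37 = -279720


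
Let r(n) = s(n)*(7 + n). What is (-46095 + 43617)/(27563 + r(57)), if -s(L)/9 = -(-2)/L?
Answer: -6726/74759 ≈ -0.089969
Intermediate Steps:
s(L) = -18/L (s(L) = -(-9)*(-2/L) = -18/L)
r(n) = -18*(7 + n)/n (r(n) = (-18/n)*(7 + n) = -18*(7 + n)/n)
(-46095 + 43617)/(27563 + r(57)) = (-46095 + 43617)/(27563 + (-18 - 126/57)) = -2478/(27563 + (-18 - 126*1/57)) = -2478/(27563 + (-18 - 42/19)) = -2478/(27563 - 384/19) = -2478/523313/19 = -2478*19/523313 = -6726/74759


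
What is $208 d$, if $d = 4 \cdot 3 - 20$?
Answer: $-1664$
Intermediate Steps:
$d = -8$ ($d = 12 - 20 = -8$)
$208 d = 208 \left(-8\right) = -1664$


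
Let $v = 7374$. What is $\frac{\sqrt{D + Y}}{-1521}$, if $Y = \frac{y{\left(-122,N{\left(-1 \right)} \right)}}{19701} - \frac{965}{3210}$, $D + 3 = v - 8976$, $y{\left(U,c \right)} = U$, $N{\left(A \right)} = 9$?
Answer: $- \frac{i \sqrt{3170440658432014}}{2137519098} \approx - 0.026342 i$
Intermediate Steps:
$D = -1605$ ($D = -3 + \left(7374 - 8976\right) = -3 - 1602 = -1605$)
$Y = - \frac{1293539}{4216014}$ ($Y = - \frac{122}{19701} - \frac{965}{3210} = \left(-122\right) \frac{1}{19701} - \frac{193}{642} = - \frac{122}{19701} - \frac{193}{642} = - \frac{1293539}{4216014} \approx -0.30682$)
$\frac{\sqrt{D + Y}}{-1521} = \frac{\sqrt{-1605 - \frac{1293539}{4216014}}}{-1521} = \sqrt{- \frac{6767996009}{4216014}} \left(- \frac{1}{1521}\right) = \frac{i \sqrt{3170440658432014}}{1405338} \left(- \frac{1}{1521}\right) = - \frac{i \sqrt{3170440658432014}}{2137519098}$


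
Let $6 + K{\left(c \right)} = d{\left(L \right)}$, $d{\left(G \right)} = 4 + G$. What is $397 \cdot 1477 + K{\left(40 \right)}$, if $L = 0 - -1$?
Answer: $586368$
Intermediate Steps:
$L = 1$ ($L = 0 + 1 = 1$)
$K{\left(c \right)} = -1$ ($K{\left(c \right)} = -6 + \left(4 + 1\right) = -6 + 5 = -1$)
$397 \cdot 1477 + K{\left(40 \right)} = 397 \cdot 1477 - 1 = 586369 - 1 = 586368$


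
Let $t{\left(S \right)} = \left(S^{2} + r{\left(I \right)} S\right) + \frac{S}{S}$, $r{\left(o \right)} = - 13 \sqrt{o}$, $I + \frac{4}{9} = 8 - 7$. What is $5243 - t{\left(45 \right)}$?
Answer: $3217 + 195 \sqrt{5} \approx 3653.0$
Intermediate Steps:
$I = \frac{5}{9}$ ($I = - \frac{4}{9} + \left(8 - 7\right) = - \frac{4}{9} + 1 = \frac{5}{9} \approx 0.55556$)
$t{\left(S \right)} = 1 + S^{2} - \frac{13 S \sqrt{5}}{3}$ ($t{\left(S \right)} = \left(S^{2} + - 13 \sqrt{\frac{5}{9}} S\right) + \frac{S}{S} = \left(S^{2} + - 13 \frac{\sqrt{5}}{3} S\right) + 1 = \left(S^{2} + - \frac{13 \sqrt{5}}{3} S\right) + 1 = \left(S^{2} - \frac{13 S \sqrt{5}}{3}\right) + 1 = 1 + S^{2} - \frac{13 S \sqrt{5}}{3}$)
$5243 - t{\left(45 \right)} = 5243 - \left(1 + 45^{2} - 195 \sqrt{5}\right) = 5243 - \left(1 + 2025 - 195 \sqrt{5}\right) = 5243 - \left(2026 - 195 \sqrt{5}\right) = 3217 + 195 \sqrt{5}$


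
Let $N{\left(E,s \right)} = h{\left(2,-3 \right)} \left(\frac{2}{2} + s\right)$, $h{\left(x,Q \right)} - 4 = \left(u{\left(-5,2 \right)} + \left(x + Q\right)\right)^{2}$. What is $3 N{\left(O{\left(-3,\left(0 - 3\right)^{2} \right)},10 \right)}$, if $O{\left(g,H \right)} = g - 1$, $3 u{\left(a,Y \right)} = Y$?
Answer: $\frac{407}{3} \approx 135.67$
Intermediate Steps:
$u{\left(a,Y \right)} = \frac{Y}{3}$
$h{\left(x,Q \right)} = 4 + \left(\frac{2}{3} + Q + x\right)^{2}$ ($h{\left(x,Q \right)} = 4 + \left(\frac{1}{3} \cdot 2 + \left(x + Q\right)\right)^{2} = 4 + \left(\frac{2}{3} + \left(Q + x\right)\right)^{2} = 4 + \left(\frac{2}{3} + Q + x\right)^{2}$)
$O{\left(g,H \right)} = -1 + g$ ($O{\left(g,H \right)} = g - 1 = -1 + g$)
$N{\left(E,s \right)} = \frac{37}{9} + \frac{37 s}{9}$ ($N{\left(E,s \right)} = \left(4 + \frac{\left(2 + 3 \left(-3\right) + 3 \cdot 2\right)^{2}}{9}\right) \left(\frac{2}{2} + s\right) = \left(4 + \frac{\left(2 - 9 + 6\right)^{2}}{9}\right) \left(2 \cdot \frac{1}{2} + s\right) = \left(4 + \frac{\left(-1\right)^{2}}{9}\right) \left(1 + s\right) = \left(4 + \frac{1}{9} \cdot 1\right) \left(1 + s\right) = \left(4 + \frac{1}{9}\right) \left(1 + s\right) = \frac{37 \left(1 + s\right)}{9} = \frac{37}{9} + \frac{37 s}{9}$)
$3 N{\left(O{\left(-3,\left(0 - 3\right)^{2} \right)},10 \right)} = 3 \left(\frac{37}{9} + \frac{37}{9} \cdot 10\right) = 3 \left(\frac{37}{9} + \frac{370}{9}\right) = 3 \cdot \frac{407}{9} = \frac{407}{3}$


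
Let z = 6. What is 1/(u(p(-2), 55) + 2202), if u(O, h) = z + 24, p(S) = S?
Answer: 1/2232 ≈ 0.00044803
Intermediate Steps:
u(O, h) = 30 (u(O, h) = 6 + 24 = 30)
1/(u(p(-2), 55) + 2202) = 1/(30 + 2202) = 1/2232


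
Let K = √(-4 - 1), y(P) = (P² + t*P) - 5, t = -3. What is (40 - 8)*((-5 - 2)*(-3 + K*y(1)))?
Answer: 672 + 1568*I*√5 ≈ 672.0 + 3506.2*I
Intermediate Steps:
y(P) = -5 + P² - 3*P (y(P) = (P² - 3*P) - 5 = -5 + P² - 3*P)
K = I*√5 (K = √(-5) = I*√5 ≈ 2.2361*I)
(40 - 8)*((-5 - 2)*(-3 + K*y(1))) = (40 - 8)*((-5 - 2)*(-3 + (I*√5)*(-5 + 1² - 3*1))) = 32*(-7*(-3 + (I*√5)*(-5 + 1 - 3))) = 32*(-7*(-3 + (I*√5)*(-7))) = 32*(-7*(-3 - 7*I*√5)) = 32*(21 + 49*I*√5) = 672 + 1568*I*√5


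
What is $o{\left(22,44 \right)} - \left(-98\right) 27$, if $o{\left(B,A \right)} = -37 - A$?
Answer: $2565$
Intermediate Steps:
$o{\left(22,44 \right)} - \left(-98\right) 27 = \left(-37 - 44\right) - \left(-98\right) 27 = \left(-37 - 44\right) - -2646 = -81 + 2646 = 2565$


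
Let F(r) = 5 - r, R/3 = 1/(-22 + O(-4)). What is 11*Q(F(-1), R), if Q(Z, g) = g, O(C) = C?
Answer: -33/26 ≈ -1.2692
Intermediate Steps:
R = -3/26 (R = 3/(-22 - 4) = 3/(-26) = 3*(-1/26) = -3/26 ≈ -0.11538)
11*Q(F(-1), R) = 11*(-3/26) = -33/26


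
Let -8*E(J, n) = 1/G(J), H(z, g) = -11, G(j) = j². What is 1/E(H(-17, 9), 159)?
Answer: -968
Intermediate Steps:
E(J, n) = -1/(8*J²)
1/E(H(-17, 9), 159) = 1/(-⅛/(-11)²) = 1/(-⅛*1/121) = 1/(-1/968) = -968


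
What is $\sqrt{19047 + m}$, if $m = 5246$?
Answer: $\sqrt{24293} \approx 155.86$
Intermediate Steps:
$\sqrt{19047 + m} = \sqrt{19047 + 5246} = \sqrt{24293}$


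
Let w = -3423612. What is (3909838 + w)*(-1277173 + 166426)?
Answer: -540074070822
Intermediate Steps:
(3909838 + w)*(-1277173 + 166426) = (3909838 - 3423612)*(-1277173 + 166426) = 486226*(-1110747) = -540074070822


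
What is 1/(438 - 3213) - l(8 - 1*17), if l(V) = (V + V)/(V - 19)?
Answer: -24989/38850 ≈ -0.64322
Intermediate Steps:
l(V) = 2*V/(-19 + V) (l(V) = (2*V)/(-19 + V) = 2*V/(-19 + V))
1/(438 - 3213) - l(8 - 1*17) = 1/(438 - 3213) - 2*(8 - 1*17)/(-19 + (8 - 1*17)) = 1/(-2775) - 2*(8 - 17)/(-19 + (8 - 17)) = -1/2775 - 2*(-9)/(-19 - 9) = -1/2775 - 2*(-9)/(-28) = -1/2775 - 2*(-9)*(-1)/28 = -1/2775 - 1*9/14 = -1/2775 - 9/14 = -24989/38850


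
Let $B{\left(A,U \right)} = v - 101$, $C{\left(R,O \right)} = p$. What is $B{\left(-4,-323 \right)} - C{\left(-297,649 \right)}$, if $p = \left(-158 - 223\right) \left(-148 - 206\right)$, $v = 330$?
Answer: $-134645$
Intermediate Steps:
$p = 134874$ ($p = \left(-381\right) \left(-354\right) = 134874$)
$C{\left(R,O \right)} = 134874$
$B{\left(A,U \right)} = 229$ ($B{\left(A,U \right)} = 330 - 101 = 229$)
$B{\left(-4,-323 \right)} - C{\left(-297,649 \right)} = 229 - 134874 = -134645$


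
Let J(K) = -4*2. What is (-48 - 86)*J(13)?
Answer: 1072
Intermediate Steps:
J(K) = -8
(-48 - 86)*J(13) = (-48 - 86)*(-8) = -134*(-8) = 1072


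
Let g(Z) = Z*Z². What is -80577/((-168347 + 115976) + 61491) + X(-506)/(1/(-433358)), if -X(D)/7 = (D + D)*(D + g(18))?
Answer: -49705004390101739/3040 ≈ -1.6350e+13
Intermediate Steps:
g(Z) = Z³
X(D) = -14*D*(5832 + D) (X(D) = -7*(D + D)*(D + 18³) = -7*2*D*(D + 5832) = -7*2*D*(5832 + D) = -14*D*(5832 + D))
-80577/((-168347 + 115976) + 61491) + X(-506)/(1/(-433358)) = -80577/((-168347 + 115976) + 61491) + (-14*(-506)*(5832 - 506))/(1/(-433358)) = -80577/(-52371 + 61491) + (-14*(-506)*5326)/(-1/433358) = -80577/9120 + 37729384*(-433358) = -80577*1/9120 - 16350330391472 = -26859/3040 - 16350330391472 = -49705004390101739/3040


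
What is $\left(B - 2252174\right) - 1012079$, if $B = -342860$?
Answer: $-3607113$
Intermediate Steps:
$\left(B - 2252174\right) - 1012079 = \left(-342860 - 2252174\right) - 1012079 = -2595034 - 1012079 = -3607113$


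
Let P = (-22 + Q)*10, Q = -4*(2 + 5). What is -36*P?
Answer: 18000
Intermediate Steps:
Q = -28 (Q = -4*7 = -28)
P = -500 (P = (-22 - 28)*10 = -50*10 = -500)
-36*P = -36*(-500) = 18000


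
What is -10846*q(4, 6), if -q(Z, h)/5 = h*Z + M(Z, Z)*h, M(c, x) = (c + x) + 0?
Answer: 3904560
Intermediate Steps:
M(c, x) = c + x
q(Z, h) = -15*Z*h (q(Z, h) = -5*(h*Z + (Z + Z)*h) = -5*(Z*h + (2*Z)*h) = -5*(Z*h + 2*Z*h) = -15*Z*h)
-10846*q(4, 6) = -10846*(-15*4*6) = -10846*(-360) = -11*(-354960) = 3904560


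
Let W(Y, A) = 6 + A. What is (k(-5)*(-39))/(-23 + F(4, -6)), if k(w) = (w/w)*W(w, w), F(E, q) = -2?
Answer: 39/25 ≈ 1.5600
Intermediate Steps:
k(w) = 6 + w (k(w) = (w/w)*(6 + w) = 1*(6 + w) = 6 + w)
(k(-5)*(-39))/(-23 + F(4, -6)) = ((6 - 5)*(-39))/(-23 - 2) = (1*(-39))/(-25) = -39*(-1/25) = 39/25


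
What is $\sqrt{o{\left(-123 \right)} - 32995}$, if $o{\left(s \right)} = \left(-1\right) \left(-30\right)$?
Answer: $i \sqrt{32965} \approx 181.56 i$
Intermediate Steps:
$o{\left(s \right)} = 30$
$\sqrt{o{\left(-123 \right)} - 32995} = \sqrt{30 - 32995} = \sqrt{-32965} = i \sqrt{32965}$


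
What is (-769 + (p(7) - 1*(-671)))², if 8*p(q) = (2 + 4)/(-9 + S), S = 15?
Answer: 613089/64 ≈ 9579.5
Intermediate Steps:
p(q) = ⅛ (p(q) = ((2 + 4)/(-9 + 15))/8 = (6/6)/8 = (6*(⅙))/8 = (⅛)*1 = ⅛)
(-769 + (p(7) - 1*(-671)))² = (-769 + (⅛ - 1*(-671)))² = (-769 + (⅛ + 671))² = (-769 + 5369/8)² = (-783/8)² = 613089/64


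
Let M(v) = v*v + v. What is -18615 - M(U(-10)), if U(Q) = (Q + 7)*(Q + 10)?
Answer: -18615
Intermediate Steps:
U(Q) = (7 + Q)*(10 + Q)
M(v) = v + v**2 (M(v) = v**2 + v = v + v**2)
-18615 - M(U(-10)) = -18615 - (70 + (-10)**2 + 17*(-10))*(1 + (70 + (-10)**2 + 17*(-10))) = -18615 - (70 + 100 - 170)*(1 + (70 + 100 - 170)) = -18615 - 0*(1 + 0) = -18615 - 0 = -18615 - 1*0 = -18615 + 0 = -18615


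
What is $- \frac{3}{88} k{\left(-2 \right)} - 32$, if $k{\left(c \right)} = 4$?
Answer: $- \frac{707}{22} \approx -32.136$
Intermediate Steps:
$- \frac{3}{88} k{\left(-2 \right)} - 32 = - \frac{3}{88} \cdot 4 - 32 = \left(-3\right) \frac{1}{88} \cdot 4 - 32 = \left(- \frac{3}{88}\right) 4 - 32 = - \frac{3}{22} - 32 = - \frac{707}{22}$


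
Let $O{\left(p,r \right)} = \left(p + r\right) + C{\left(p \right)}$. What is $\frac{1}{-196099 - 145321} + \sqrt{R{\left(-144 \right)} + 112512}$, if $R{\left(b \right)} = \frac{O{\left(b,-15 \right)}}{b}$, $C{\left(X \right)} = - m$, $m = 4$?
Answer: $- \frac{1}{341420} + \frac{\sqrt{16201891}}{12} \approx 335.43$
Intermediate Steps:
$C{\left(X \right)} = -4$ ($C{\left(X \right)} = \left(-1\right) 4 = -4$)
$O{\left(p,r \right)} = -4 + p + r$ ($O{\left(p,r \right)} = \left(p + r\right) - 4 = -4 + p + r$)
$R{\left(b \right)} = \frac{-19 + b}{b}$ ($R{\left(b \right)} = \frac{-4 + b - 15}{b} = \frac{-19 + b}{b}$)
$\frac{1}{-196099 - 145321} + \sqrt{R{\left(-144 \right)} + 112512} = \frac{1}{-196099 - 145321} + \sqrt{\frac{-19 - 144}{-144} + 112512} = \frac{1}{-196099 - 145321} + \sqrt{\left(- \frac{1}{144}\right) \left(-163\right) + 112512} = \frac{1}{-341420} + \sqrt{\frac{163}{144} + 112512} = - \frac{1}{341420} + \sqrt{\frac{16201891}{144}} = - \frac{1}{341420} + \frac{\sqrt{16201891}}{12}$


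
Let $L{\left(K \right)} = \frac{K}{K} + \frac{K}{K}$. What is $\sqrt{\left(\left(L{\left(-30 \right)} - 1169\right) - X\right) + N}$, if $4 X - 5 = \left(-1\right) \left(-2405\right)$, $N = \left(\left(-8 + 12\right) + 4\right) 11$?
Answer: $\frac{i \sqrt{6726}}{2} \approx 41.006 i$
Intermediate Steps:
$L{\left(K \right)} = 2$ ($L{\left(K \right)} = 1 + 1 = 2$)
$N = 88$ ($N = \left(4 + 4\right) 11 = 8 \cdot 11 = 88$)
$X = \frac{1205}{2}$ ($X = \frac{5}{4} + \frac{\left(-1\right) \left(-2405\right)}{4} = \frac{5}{4} + \frac{1}{4} \cdot 2405 = \frac{5}{4} + \frac{2405}{4} = \frac{1205}{2} \approx 602.5$)
$\sqrt{\left(\left(L{\left(-30 \right)} - 1169\right) - X\right) + N} = \sqrt{\left(\left(2 - 1169\right) - \frac{1205}{2}\right) + 88} = \sqrt{\left(-1167 - \frac{1205}{2}\right) + 88} = \sqrt{- \frac{3539}{2} + 88} = \sqrt{- \frac{3363}{2}} = \frac{i \sqrt{6726}}{2}$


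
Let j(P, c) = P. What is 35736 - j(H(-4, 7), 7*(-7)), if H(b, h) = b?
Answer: 35740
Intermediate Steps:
35736 - j(H(-4, 7), 7*(-7)) = 35736 - 1*(-4) = 35736 + 4 = 35740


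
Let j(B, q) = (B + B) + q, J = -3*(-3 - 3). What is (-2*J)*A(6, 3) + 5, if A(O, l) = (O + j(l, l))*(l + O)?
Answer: -4855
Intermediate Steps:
J = 18 (J = -3*(-6) = 18)
j(B, q) = q + 2*B (j(B, q) = 2*B + q = q + 2*B)
A(O, l) = (O + l)*(O + 3*l) (A(O, l) = (O + (l + 2*l))*(l + O) = (O + 3*l)*(O + l) = (O + l)*(O + 3*l))
(-2*J)*A(6, 3) + 5 = (-2*18)*(6**2 + 3*3**2 + 4*6*3) + 5 = -36*(36 + 3*9 + 72) + 5 = -36*(36 + 27 + 72) + 5 = -36*135 + 5 = -4860 + 5 = -4855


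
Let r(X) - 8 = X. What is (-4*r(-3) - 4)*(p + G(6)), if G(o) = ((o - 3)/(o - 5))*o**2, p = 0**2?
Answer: -2592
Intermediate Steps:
r(X) = 8 + X
p = 0
G(o) = o**2*(-3 + o)/(-5 + o) (G(o) = ((-3 + o)/(-5 + o))*o**2 = o**2*(-3 + o)/(-5 + o))
(-4*r(-3) - 4)*(p + G(6)) = (-4*(8 - 3) - 4)*(0 + 6**2*(-3 + 6)/(-5 + 6)) = (-4*5 - 4)*(0 + 36*3/1) = (-20 - 4)*(0 + 36*1*3) = -24*(0 + 108) = -24*108 = -2592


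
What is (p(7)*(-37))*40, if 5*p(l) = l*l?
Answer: -14504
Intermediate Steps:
p(l) = l²/5 (p(l) = (l*l)/5 = l²/5)
(p(7)*(-37))*40 = (((⅕)*7²)*(-37))*40 = (((⅕)*49)*(-37))*40 = ((49/5)*(-37))*40 = -1813/5*40 = -14504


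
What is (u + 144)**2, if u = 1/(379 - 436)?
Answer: 67354849/3249 ≈ 20731.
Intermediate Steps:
u = -1/57 (u = 1/(-57) = -1/57 ≈ -0.017544)
(u + 144)**2 = (-1/57 + 144)**2 = (8207/57)**2 = 67354849/3249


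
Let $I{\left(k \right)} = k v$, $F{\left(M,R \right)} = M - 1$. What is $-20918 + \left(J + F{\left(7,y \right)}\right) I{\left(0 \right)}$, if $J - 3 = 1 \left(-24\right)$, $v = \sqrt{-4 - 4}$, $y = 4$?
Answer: $-20918$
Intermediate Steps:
$v = 2 i \sqrt{2}$ ($v = \sqrt{-8} = 2 i \sqrt{2} \approx 2.8284 i$)
$F{\left(M,R \right)} = -1 + M$ ($F{\left(M,R \right)} = M - 1 = -1 + M$)
$J = -21$ ($J = 3 + 1 \left(-24\right) = 3 - 24 = -21$)
$I{\left(k \right)} = 2 i k \sqrt{2}$ ($I{\left(k \right)} = k 2 i \sqrt{2} = 2 i k \sqrt{2}$)
$-20918 + \left(J + F{\left(7,y \right)}\right) I{\left(0 \right)} = -20918 + \left(-21 + \left(-1 + 7\right)\right) 2 i 0 \sqrt{2} = -20918 + \left(-21 + 6\right) 0 = -20918 - 0 = -20918 + 0 = -20918$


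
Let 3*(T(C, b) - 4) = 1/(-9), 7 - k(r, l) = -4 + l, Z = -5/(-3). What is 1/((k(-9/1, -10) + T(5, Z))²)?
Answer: 729/454276 ≈ 0.0016048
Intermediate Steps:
Z = 5/3 (Z = -5*(-⅓) = 5/3 ≈ 1.6667)
k(r, l) = 11 - l (k(r, l) = 7 - (-4 + l) = 7 + (4 - l) = 11 - l)
T(C, b) = 107/27 (T(C, b) = 4 + (⅓)/(-9) = 4 + (⅓)*(-⅑) = 4 - 1/27 = 107/27)
1/((k(-9/1, -10) + T(5, Z))²) = 1/(((11 - 1*(-10)) + 107/27)²) = 1/(((11 + 10) + 107/27)²) = 1/((21 + 107/27)²) = 1/((674/27)²) = 1/(454276/729) = 729/454276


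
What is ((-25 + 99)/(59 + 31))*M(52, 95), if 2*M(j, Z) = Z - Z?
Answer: 0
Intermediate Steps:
M(j, Z) = 0 (M(j, Z) = (Z - Z)/2 = (½)*0 = 0)
((-25 + 99)/(59 + 31))*M(52, 95) = ((-25 + 99)/(59 + 31))*0 = (74/90)*0 = (74*(1/90))*0 = (37/45)*0 = 0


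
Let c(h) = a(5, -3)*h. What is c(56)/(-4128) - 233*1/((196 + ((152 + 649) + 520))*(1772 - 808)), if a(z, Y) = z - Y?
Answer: -20503489/188648052 ≈ -0.10869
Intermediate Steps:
c(h) = 8*h (c(h) = (5 - 1*(-3))*h = (5 + 3)*h = 8*h)
c(56)/(-4128) - 233*1/((196 + ((152 + 649) + 520))*(1772 - 808)) = (8*56)/(-4128) - 233*1/((196 + ((152 + 649) + 520))*(1772 - 808)) = 448*(-1/4128) - 233*1/(964*(196 + (801 + 520))) = -14/129 - 233*1/(964*(196 + 1321)) = -14/129 - 233/(964*1517) = -14/129 - 233/1462388 = -20503489/188648052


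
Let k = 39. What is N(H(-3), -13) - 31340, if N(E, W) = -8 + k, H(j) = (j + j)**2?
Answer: -31309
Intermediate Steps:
H(j) = 4*j**2 (H(j) = (2*j)**2 = 4*j**2)
N(E, W) = 31 (N(E, W) = -8 + 39 = 31)
N(H(-3), -13) - 31340 = 31 - 31340 = -31309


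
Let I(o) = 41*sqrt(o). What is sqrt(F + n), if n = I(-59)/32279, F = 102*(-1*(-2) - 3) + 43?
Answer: sqrt(-363752051 + 7831*I*sqrt(59))/2483 ≈ 0.00063509 + 7.6811*I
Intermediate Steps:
F = -59 (F = 102*(2 - 3) + 43 = 102*(-1) + 43 = -102 + 43 = -59)
n = 41*I*sqrt(59)/32279 (n = (41*sqrt(-59))/32279 = (41*(I*sqrt(59)))*(1/32279) = (41*I*sqrt(59))*(1/32279) = 41*I*sqrt(59)/32279 ≈ 0.0097564*I)
sqrt(F + n) = sqrt(-59 + 41*I*sqrt(59)/32279)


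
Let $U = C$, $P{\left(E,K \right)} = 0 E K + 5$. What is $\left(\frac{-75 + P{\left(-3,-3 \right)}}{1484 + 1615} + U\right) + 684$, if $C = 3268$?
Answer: $\frac{12247178}{3099} \approx 3952.0$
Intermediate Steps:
$P{\left(E,K \right)} = 5$ ($P{\left(E,K \right)} = 0 K + 5 = 0 + 5 = 5$)
$U = 3268$
$\left(\frac{-75 + P{\left(-3,-3 \right)}}{1484 + 1615} + U\right) + 684 = \left(\frac{-75 + 5}{1484 + 1615} + 3268\right) + 684 = \left(- \frac{70}{3099} + 3268\right) + 684 = \frac{10127462}{3099} + 684 = \frac{12247178}{3099}$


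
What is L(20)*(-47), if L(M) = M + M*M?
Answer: -19740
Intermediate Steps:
L(M) = M + M²
L(20)*(-47) = (20*(1 + 20))*(-47) = (20*21)*(-47) = 420*(-47) = -19740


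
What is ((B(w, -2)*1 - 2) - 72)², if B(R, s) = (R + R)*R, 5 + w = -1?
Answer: 4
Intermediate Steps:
w = -6 (w = -5 - 1 = -6)
B(R, s) = 2*R² (B(R, s) = (2*R)*R = 2*R²)
((B(w, -2)*1 - 2) - 72)² = (((2*(-6)²)*1 - 2) - 72)² = (((2*36)*1 - 2) - 72)² = ((72*1 - 2) - 72)² = ((72 - 2) - 72)² = (70 - 72)² = (-2)² = 4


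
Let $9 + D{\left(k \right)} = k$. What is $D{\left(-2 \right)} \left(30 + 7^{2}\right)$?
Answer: $-869$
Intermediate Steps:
$D{\left(k \right)} = -9 + k$
$D{\left(-2 \right)} \left(30 + 7^{2}\right) = \left(-9 - 2\right) \left(30 + 7^{2}\right) = - 11 \left(30 + 49\right) = \left(-11\right) 79 = -869$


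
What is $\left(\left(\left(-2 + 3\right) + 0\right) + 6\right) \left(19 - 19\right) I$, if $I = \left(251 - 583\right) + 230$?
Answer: $0$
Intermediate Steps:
$I = -102$ ($I = -332 + 230 = -102$)
$\left(\left(\left(-2 + 3\right) + 0\right) + 6\right) \left(19 - 19\right) I = \left(\left(\left(-2 + 3\right) + 0\right) + 6\right) \left(19 - 19\right) \left(-102\right) = \left(\left(1 + 0\right) + 6\right) 0 \left(-102\right) = \left(1 + 6\right) 0 \left(-102\right) = 7 \cdot 0 \left(-102\right) = 0 \left(-102\right) = 0$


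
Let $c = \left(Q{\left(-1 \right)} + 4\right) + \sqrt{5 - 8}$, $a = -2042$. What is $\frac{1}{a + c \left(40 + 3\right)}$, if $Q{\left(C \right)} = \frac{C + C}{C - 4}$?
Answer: $- \frac{15440}{28653457} - \frac{1075 i \sqrt{3}}{85960371} \approx -0.00053885 - 2.1661 \cdot 10^{-5} i$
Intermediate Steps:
$Q{\left(C \right)} = \frac{2 C}{-4 + C}$
$c = \frac{22}{5} + i \sqrt{3}$ ($c = \left(2 \left(-1\right) \frac{1}{-4 - 1} + 4\right) + \sqrt{5 - 8} = \left(2 \left(-1\right) \frac{1}{-5} + 4\right) + \sqrt{-3} = \left(2 \left(-1\right) \left(- \frac{1}{5}\right) + 4\right) + i \sqrt{3} = \left(\frac{2}{5} + 4\right) + i \sqrt{3} = \frac{22}{5} + i \sqrt{3} \approx 4.4 + 1.732 i$)
$\frac{1}{a + c \left(40 + 3\right)} = \frac{1}{-2042 + \left(\frac{22}{5} + i \sqrt{3}\right) \left(40 + 3\right)} = \frac{1}{-2042 + \left(\frac{22}{5} + i \sqrt{3}\right) 43} = \frac{1}{-2042 + \left(\frac{946}{5} + 43 i \sqrt{3}\right)} = \frac{1}{- \frac{9264}{5} + 43 i \sqrt{3}}$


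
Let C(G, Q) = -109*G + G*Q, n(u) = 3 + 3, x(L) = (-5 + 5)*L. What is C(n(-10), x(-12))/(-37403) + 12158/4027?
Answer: 457379332/150621881 ≈ 3.0366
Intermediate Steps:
x(L) = 0 (x(L) = 0*L = 0)
n(u) = 6
C(n(-10), x(-12))/(-37403) + 12158/4027 = (6*(-109 + 0))/(-37403) + 12158/4027 = (6*(-109))*(-1/37403) + 12158*(1/4027) = -654*(-1/37403) + 12158/4027 = 654/37403 + 12158/4027 = 457379332/150621881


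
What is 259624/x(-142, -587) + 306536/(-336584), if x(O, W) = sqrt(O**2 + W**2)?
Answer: -38317/42073 + 259624*sqrt(364733)/364733 ≈ 428.98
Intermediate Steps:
259624/x(-142, -587) + 306536/(-336584) = 259624/(sqrt((-142)**2 + (-587)**2)) + 306536/(-336584) = 259624/(sqrt(20164 + 344569)) + 306536*(-1/336584) = 259624/(sqrt(364733)) - 38317/42073 = 259624*(sqrt(364733)/364733) - 38317/42073 = 259624*sqrt(364733)/364733 - 38317/42073 = -38317/42073 + 259624*sqrt(364733)/364733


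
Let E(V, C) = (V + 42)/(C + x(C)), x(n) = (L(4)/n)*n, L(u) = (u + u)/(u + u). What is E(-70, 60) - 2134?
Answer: -130202/61 ≈ -2134.5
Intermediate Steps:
L(u) = 1 (L(u) = (2*u)/((2*u)) = (2*u)*(1/(2*u)) = 1)
x(n) = 1 (x(n) = (1/n)*n = n/n = 1)
E(V, C) = (42 + V)/(1 + C) (E(V, C) = (V + 42)/(C + 1) = (42 + V)/(1 + C))
E(-70, 60) - 2134 = (42 - 70)/(1 + 60) - 2134 = -28/61 - 2134 = -130202/61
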